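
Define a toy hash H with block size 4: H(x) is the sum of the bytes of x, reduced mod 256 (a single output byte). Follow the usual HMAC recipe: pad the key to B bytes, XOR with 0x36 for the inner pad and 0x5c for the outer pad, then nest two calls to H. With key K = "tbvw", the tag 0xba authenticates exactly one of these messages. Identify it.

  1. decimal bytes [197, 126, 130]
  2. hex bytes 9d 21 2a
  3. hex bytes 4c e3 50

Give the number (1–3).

Key "tbvw" = 74 62 76 77 is exactly B = 4 bytes: K' = 74 62 76 77.
K' ⊕ ipad = 42 54 40 41; K' ⊕ opad = 28 3e 2a 2b.
m1: inner = H(42 54 40 41 c5 7e 82) = dc; tag = H(28 3e 2a 2b dc) = 97
m2: inner = H(42 54 40 41 9d 21 2a) = ff; tag = H(28 3e 2a 2b ff) = ba ← matches
m3: inner = H(42 54 40 41 4c e3 50) = 96; tag = H(28 3e 2a 2b 96) = 51

2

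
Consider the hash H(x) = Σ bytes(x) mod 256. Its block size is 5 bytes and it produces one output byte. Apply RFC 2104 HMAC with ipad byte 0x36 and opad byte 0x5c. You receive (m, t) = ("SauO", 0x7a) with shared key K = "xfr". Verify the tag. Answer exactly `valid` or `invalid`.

invalid

Key "xfr" = 78 66 72 is 3 bytes ≤ B = 5; zero-pad to 5 bytes: K' = 78 66 72 00 00.
K' ⊕ ipad = 4e 50 44 36 36; K' ⊕ opad = 24 3a 2e 5c 5c.
Inner hash: sum = 78+80+68+54+54+83+97+117+79 = 710; mod 256 = 198 → c6.
Outer hash (recomputed tag): sum = 36+58+46+92+92+198 = 522; mod 256 = 10 → 0a.
Recomputed tag = 0a; claimed = 7a → mismatch.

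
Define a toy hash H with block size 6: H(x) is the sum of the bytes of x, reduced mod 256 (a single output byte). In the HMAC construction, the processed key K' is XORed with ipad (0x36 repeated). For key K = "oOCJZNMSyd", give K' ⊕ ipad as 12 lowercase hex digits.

463636363636

Key "oOCJZNMSyd" = 6f 4f 43 4a 5a 4e 4d 53 79 64 is 10 bytes > B = 6, so hash it first: H(key) = 70, then zero-pad to 6 bytes: K' = 70 00 00 00 00 00.
XOR each byte with 0x36: 70⊕36=46, 00⊕36=36, 00⊕36=36, 00⊕36=36, 00⊕36=36, 00⊕36=36.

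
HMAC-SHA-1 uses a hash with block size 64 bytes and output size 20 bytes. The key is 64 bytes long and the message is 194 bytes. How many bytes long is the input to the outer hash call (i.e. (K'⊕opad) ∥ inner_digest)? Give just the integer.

84

Key is 64 ≤ 64 bytes, zero-padded: |K'| = 64.
Outer input = (K'⊕opad) ∥ H(inner) → 64 + 20 = 84 bytes.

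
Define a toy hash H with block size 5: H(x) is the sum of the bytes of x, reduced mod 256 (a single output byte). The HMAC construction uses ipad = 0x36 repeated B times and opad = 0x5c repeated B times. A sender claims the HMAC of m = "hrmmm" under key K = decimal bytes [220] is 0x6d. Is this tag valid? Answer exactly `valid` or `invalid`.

invalid

Key decimal bytes [220] = dc is 1 byte ≤ B = 5; zero-pad to 5 bytes: K' = dc 00 00 00 00.
K' ⊕ ipad = ea 36 36 36 36; K' ⊕ opad = 80 5c 5c 5c 5c.
Inner hash: sum = 234+54+54+54+54+104+114+109+109+109 = 995; mod 256 = 227 → e3.
Outer hash (recomputed tag): sum = 128+92+92+92+92+227 = 723; mod 256 = 211 → d3.
Recomputed tag = d3; claimed = 6d → mismatch.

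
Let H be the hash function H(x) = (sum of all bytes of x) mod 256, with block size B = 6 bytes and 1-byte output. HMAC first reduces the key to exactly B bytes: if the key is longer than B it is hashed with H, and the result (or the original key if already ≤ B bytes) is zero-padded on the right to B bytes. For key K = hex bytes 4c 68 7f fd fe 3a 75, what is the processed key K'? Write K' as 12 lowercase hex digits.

|K| = 7 > B = 6, so first hash the key.
H(K): sum = 76+104+127+253+254+58+117 = 989; mod 256 = 221 → dd.
Zero-pad H(K) = dd to 6 bytes: K' = dd 00 00 00 00 00.

dd0000000000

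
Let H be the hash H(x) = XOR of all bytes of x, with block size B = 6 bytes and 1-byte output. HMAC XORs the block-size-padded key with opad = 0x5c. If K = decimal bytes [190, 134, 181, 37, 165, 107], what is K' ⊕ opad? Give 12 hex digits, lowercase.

Key decimal bytes [190, 134, 181, 37, 165, 107] = be 86 b5 25 a5 6b is exactly B = 6 bytes: K' = be 86 b5 25 a5 6b.
XOR each byte with 0x5c: be⊕5c=e2, 86⊕5c=da, b5⊕5c=e9, 25⊕5c=79, a5⊕5c=f9, 6b⊕5c=37.

e2dae979f937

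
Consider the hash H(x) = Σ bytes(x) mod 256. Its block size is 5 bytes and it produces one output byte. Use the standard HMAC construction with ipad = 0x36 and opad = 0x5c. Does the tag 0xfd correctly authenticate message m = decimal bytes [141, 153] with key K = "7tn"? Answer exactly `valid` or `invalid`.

invalid

Key "7tn" = 37 74 6e is 3 bytes ≤ B = 5; zero-pad to 5 bytes: K' = 37 74 6e 00 00.
K' ⊕ ipad = 01 42 58 36 36; K' ⊕ opad = 6b 28 32 5c 5c.
Inner hash: sum = 1+66+88+54+54+141+153 = 557; mod 256 = 45 → 2d.
Outer hash (recomputed tag): sum = 107+40+50+92+92+45 = 426; mod 256 = 170 → aa.
Recomputed tag = aa; claimed = fd → mismatch.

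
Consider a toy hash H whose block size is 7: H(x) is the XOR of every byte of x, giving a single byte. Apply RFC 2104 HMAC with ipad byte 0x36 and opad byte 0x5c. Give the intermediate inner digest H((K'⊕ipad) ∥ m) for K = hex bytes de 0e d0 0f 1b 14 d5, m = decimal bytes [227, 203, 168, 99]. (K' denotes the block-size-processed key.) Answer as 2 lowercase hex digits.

00

Key hex bytes de 0e d0 0f 1b 14 d5 is exactly B = 7 bytes: K' = de 0e d0 0f 1b 14 d5.
K' ⊕ ipad = e8 38 e6 39 2d 22 e3.
Inner input = e8 38 e6 39 2d 22 e3 ∥ e3 cb a8 63.
Inner hash: XOR e8⊕38⊕e6⊕39⊕2d⊕22⊕e3⊕e3⊕cb⊕a8⊕63 = 00.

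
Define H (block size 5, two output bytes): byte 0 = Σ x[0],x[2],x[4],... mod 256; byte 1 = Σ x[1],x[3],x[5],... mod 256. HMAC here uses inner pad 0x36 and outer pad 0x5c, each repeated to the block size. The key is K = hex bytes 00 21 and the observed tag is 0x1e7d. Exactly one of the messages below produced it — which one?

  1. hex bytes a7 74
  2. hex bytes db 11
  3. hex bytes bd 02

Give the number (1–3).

Key hex bytes 00 21 is 2 bytes ≤ B = 5; zero-pad to 5 bytes: K' = 00 21 00 00 00.
K' ⊕ ipad = 36 17 36 36 36; K' ⊕ opad = 5c 7d 5c 5c 5c.
m1: inner = H(36 17 36 36 36 a7 74) = 16 f4; tag = H(5c 7d 5c 5c 5c 16 f4) = 08ef
m2: inner = H(36 17 36 36 36 db 11) = b3 28; tag = H(5c 7d 5c 5c 5c b3 28) = 3c8c
m3: inner = H(36 17 36 36 36 bd 02) = a4 0a; tag = H(5c 7d 5c 5c 5c a4 0a) = 1e7d ← matches

3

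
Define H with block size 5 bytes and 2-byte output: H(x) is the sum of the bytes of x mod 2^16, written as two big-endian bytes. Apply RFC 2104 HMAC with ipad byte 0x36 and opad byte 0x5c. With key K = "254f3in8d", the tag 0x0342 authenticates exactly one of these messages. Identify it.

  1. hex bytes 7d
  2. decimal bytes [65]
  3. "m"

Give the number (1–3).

3

Key "254f3in8d" = 32 35 34 66 33 69 6e 38 64 is 9 bytes > B = 5, so hash it first: H(key) = 02 a7, then zero-pad to 5 bytes: K' = 02 a7 00 00 00.
K' ⊕ ipad = 34 91 36 36 36; K' ⊕ opad = 5e fb 5c 5c 5c.
m1: inner = H(34 91 36 36 36 7d) = 01 e4; tag = H(5e fb 5c 5c 5c 01 e4) = 0352
m2: inner = H(34 91 36 36 36 41) = 01 a8; tag = H(5e fb 5c 5c 5c 01 a8) = 0316
m3: inner = H(34 91 36 36 36 6d) = 01 d4; tag = H(5e fb 5c 5c 5c 01 d4) = 0342 ← matches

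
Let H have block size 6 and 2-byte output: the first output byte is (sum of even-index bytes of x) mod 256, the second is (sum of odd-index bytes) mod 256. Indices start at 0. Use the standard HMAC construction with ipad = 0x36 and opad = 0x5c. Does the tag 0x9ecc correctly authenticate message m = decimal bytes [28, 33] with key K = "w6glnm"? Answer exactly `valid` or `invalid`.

Key "w6glnm" = 77 36 67 6c 6e 6d is exactly B = 6 bytes: K' = 77 36 67 6c 6e 6d.
K' ⊕ ipad = 41 00 51 5a 58 5b; K' ⊕ opad = 2b 6a 3b 30 32 31.
Inner hash: even-index sum = 262 mod 256 = 6; odd-index sum = 214 mod 256 = 214 → 06 d6.
Outer hash (recomputed tag): even-index sum = 158 mod 256 = 158; odd-index sum = 417 mod 256 = 161 → 9e a1.
Recomputed tag = 9ea1; claimed = 9ecc → mismatch.

invalid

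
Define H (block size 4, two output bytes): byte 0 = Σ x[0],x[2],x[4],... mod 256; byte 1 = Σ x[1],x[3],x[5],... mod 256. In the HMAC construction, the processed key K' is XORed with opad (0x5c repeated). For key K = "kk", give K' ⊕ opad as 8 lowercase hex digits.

37375c5c

Key "kk" = 6b 6b is 2 bytes ≤ B = 4; zero-pad to 4 bytes: K' = 6b 6b 00 00.
XOR each byte with 0x5c: 6b⊕5c=37, 6b⊕5c=37, 00⊕5c=5c, 00⊕5c=5c.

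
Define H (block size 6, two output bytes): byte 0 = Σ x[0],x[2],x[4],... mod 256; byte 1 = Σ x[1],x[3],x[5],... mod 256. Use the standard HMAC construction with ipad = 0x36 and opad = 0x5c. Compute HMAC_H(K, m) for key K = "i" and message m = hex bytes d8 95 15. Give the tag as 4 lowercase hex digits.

a54b

Key "i" = 69 is 1 byte ≤ B = 6; zero-pad to 6 bytes: K' = 69 00 00 00 00 00.
K' ⊕ ipad = 5f 36 36 36 36 36.  K' ⊕ opad = 35 5c 5c 5c 5c 5c.
Inner input = (K'⊕ipad) ∥ m = 5f 36 36 36 36 36 ∥ d8 95 15.
Inner hash: even-index sum = 440 mod 256 = 184; odd-index sum = 311 mod 256 = 55 → b8 37.
Outer input = (K'⊕opad) ∥ inner = 35 5c 5c 5c 5c 5c ∥ b8 37.
Outer hash (tag): even-index sum = 421 mod 256 = 165; odd-index sum = 331 mod 256 = 75 → a5 4b.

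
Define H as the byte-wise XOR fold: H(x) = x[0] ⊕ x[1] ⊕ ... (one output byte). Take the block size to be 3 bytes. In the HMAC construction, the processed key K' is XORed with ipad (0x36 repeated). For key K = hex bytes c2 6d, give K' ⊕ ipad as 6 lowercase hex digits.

Key hex bytes c2 6d is 2 bytes ≤ B = 3; zero-pad to 3 bytes: K' = c2 6d 00.
XOR each byte with 0x36: c2⊕36=f4, 6d⊕36=5b, 00⊕36=36.

f45b36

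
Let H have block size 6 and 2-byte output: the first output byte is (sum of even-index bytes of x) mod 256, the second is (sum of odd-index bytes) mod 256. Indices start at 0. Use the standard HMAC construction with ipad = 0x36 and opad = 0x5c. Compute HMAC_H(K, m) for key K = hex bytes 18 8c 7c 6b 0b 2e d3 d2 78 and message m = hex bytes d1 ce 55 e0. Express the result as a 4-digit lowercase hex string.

Key hex bytes 18 8c 7c 6b 0b 2e d3 d2 78 is 9 bytes > B = 6, so hash it first: H(key) = ea f7, then zero-pad to 6 bytes: K' = ea f7 00 00 00 00.
K' ⊕ ipad = dc c1 36 36 36 36.  K' ⊕ opad = b6 ab 5c 5c 5c 5c.
Inner input = (K'⊕ipad) ∥ m = dc c1 36 36 36 36 ∥ d1 ce 55 e0.
Inner hash: even-index sum = 622 mod 256 = 110; odd-index sum = 731 mod 256 = 219 → 6e db.
Outer input = (K'⊕opad) ∥ inner = b6 ab 5c 5c 5c 5c ∥ 6e db.
Outer hash (tag): even-index sum = 476 mod 256 = 220; odd-index sum = 574 mod 256 = 62 → dc 3e.

dc3e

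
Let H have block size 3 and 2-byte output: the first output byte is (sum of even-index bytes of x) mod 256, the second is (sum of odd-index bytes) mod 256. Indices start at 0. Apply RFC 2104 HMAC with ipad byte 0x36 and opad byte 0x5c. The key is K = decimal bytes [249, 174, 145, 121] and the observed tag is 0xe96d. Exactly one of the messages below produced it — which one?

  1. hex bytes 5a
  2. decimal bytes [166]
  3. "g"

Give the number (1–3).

Key decimal bytes [249, 174, 145, 121] = f9 ae 91 79 is 4 bytes > B = 3, so hash it first: H(key) = 8a 27, then zero-pad to 3 bytes: K' = 8a 27 00.
K' ⊕ ipad = bc 11 36; K' ⊕ opad = d6 7b 5c.
m1: inner = H(bc 11 36 5a) = f2 6b; tag = H(d6 7b 5c f2 6b) = 9d6d
m2: inner = H(bc 11 36 a6) = f2 b7; tag = H(d6 7b 5c f2 b7) = e96d ← matches
m3: inner = H(bc 11 36 67) = f2 78; tag = H(d6 7b 5c f2 78) = aa6d

2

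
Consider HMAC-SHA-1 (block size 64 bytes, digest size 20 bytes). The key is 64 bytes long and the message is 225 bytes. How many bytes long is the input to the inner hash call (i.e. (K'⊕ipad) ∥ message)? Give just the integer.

289

Key is 64 ≤ 64 bytes, zero-padded: |K'| = 64.
Inner input = (K'⊕ipad) ∥ m → 64 + 225 = 289 bytes.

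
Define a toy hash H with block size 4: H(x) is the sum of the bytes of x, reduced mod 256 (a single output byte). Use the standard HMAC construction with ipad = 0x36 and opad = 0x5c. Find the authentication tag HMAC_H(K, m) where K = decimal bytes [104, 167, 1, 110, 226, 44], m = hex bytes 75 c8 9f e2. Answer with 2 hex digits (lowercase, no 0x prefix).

fe

Key decimal bytes [104, 167, 1, 110, 226, 44] = 68 a7 01 6e e2 2c is 6 bytes > B = 4, so hash it first: H(key) = 8c, then zero-pad to 4 bytes: K' = 8c 00 00 00.
K' ⊕ ipad = ba 36 36 36.  K' ⊕ opad = d0 5c 5c 5c.
Inner input = (K'⊕ipad) ∥ m = ba 36 36 36 ∥ 75 c8 9f e2.
Inner hash: sum = 186+54+54+54+117+200+159+226 = 1050; mod 256 = 26 → 1a.
Outer input = (K'⊕opad) ∥ inner = d0 5c 5c 5c ∥ 1a.
Outer hash (tag): sum = 208+92+92+92+26 = 510; mod 256 = 254 → fe.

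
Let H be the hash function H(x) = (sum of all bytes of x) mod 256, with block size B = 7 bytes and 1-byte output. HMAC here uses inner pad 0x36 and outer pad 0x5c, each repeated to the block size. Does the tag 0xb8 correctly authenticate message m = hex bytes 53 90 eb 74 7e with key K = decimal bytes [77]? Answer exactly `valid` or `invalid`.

valid

Key decimal bytes [77] = 4d is 1 byte ≤ B = 7; zero-pad to 7 bytes: K' = 4d 00 00 00 00 00 00.
K' ⊕ ipad = 7b 36 36 36 36 36 36; K' ⊕ opad = 11 5c 5c 5c 5c 5c 5c.
Inner hash: sum = 123+54+54+54+54+54+54+83+144+235+116+126 = 1151; mod 256 = 127 → 7f.
Outer hash (recomputed tag): sum = 17+92+92+92+92+92+92+127 = 696; mod 256 = 184 → b8.
Recomputed tag = b8; claimed = b8 → match.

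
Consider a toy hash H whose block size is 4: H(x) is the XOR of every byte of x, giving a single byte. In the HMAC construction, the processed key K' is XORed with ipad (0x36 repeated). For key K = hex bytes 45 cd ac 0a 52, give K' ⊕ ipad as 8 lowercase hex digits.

Key hex bytes 45 cd ac 0a 52 is 5 bytes > B = 4, so hash it first: H(key) = 7c, then zero-pad to 4 bytes: K' = 7c 00 00 00.
XOR each byte with 0x36: 7c⊕36=4a, 00⊕36=36, 00⊕36=36, 00⊕36=36.

4a363636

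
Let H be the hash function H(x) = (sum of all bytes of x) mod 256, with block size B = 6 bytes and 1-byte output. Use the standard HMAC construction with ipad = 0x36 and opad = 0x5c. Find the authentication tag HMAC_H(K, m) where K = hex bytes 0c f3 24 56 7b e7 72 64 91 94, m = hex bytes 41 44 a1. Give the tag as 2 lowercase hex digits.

6a

Key hex bytes 0c f3 24 56 7b e7 72 64 91 94 is 10 bytes > B = 6, so hash it first: H(key) = d6, then zero-pad to 6 bytes: K' = d6 00 00 00 00 00.
K' ⊕ ipad = e0 36 36 36 36 36.  K' ⊕ opad = 8a 5c 5c 5c 5c 5c.
Inner input = (K'⊕ipad) ∥ m = e0 36 36 36 36 36 ∥ 41 44 a1.
Inner hash: sum = 224+54+54+54+54+54+65+68+161 = 788; mod 256 = 20 → 14.
Outer input = (K'⊕opad) ∥ inner = 8a 5c 5c 5c 5c 5c ∥ 14.
Outer hash (tag): sum = 138+92+92+92+92+92+20 = 618; mod 256 = 106 → 6a.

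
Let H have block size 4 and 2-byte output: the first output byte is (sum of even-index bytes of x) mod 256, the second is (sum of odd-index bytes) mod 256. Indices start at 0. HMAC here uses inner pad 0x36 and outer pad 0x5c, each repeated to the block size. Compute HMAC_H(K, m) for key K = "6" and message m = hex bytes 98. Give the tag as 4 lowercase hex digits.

9424

Key "6" = 36 is 1 byte ≤ B = 4; zero-pad to 4 bytes: K' = 36 00 00 00.
K' ⊕ ipad = 00 36 36 36.  K' ⊕ opad = 6a 5c 5c 5c.
Inner input = (K'⊕ipad) ∥ m = 00 36 36 36 ∥ 98.
Inner hash: even-index sum = 206 mod 256 = 206; odd-index sum = 108 mod 256 = 108 → ce 6c.
Outer input = (K'⊕opad) ∥ inner = 6a 5c 5c 5c ∥ ce 6c.
Outer hash (tag): even-index sum = 404 mod 256 = 148; odd-index sum = 292 mod 256 = 36 → 94 24.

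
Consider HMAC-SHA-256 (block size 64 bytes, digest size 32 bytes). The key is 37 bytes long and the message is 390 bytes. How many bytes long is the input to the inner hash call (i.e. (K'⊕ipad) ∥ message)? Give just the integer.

Key is 37 ≤ 64 bytes, zero-padded: |K'| = 64.
Inner input = (K'⊕ipad) ∥ m → 64 + 390 = 454 bytes.

454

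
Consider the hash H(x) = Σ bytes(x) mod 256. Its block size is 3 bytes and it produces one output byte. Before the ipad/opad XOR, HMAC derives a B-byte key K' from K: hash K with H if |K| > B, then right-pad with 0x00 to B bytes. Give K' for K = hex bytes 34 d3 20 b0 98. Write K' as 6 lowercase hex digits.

6f0000

|K| = 5 > B = 3, so first hash the key.
H(K): sum = 52+211+32+176+152 = 623; mod 256 = 111 → 6f.
Zero-pad H(K) = 6f to 3 bytes: K' = 6f 00 00.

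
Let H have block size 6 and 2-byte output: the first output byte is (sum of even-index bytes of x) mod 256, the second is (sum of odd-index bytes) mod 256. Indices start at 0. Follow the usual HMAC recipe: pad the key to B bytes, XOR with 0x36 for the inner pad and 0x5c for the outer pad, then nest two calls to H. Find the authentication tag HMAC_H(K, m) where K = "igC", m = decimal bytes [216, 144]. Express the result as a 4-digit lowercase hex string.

Key "igC" = 69 67 43 is 3 bytes ≤ B = 6; zero-pad to 6 bytes: K' = 69 67 43 00 00 00.
K' ⊕ ipad = 5f 51 75 36 36 36.  K' ⊕ opad = 35 3b 1f 5c 5c 5c.
Inner input = (K'⊕ipad) ∥ m = 5f 51 75 36 36 36 ∥ d8 90.
Inner hash: even-index sum = 482 mod 256 = 226; odd-index sum = 333 mod 256 = 77 → e2 4d.
Outer input = (K'⊕opad) ∥ inner = 35 3b 1f 5c 5c 5c ∥ e2 4d.
Outer hash (tag): even-index sum = 402 mod 256 = 146; odd-index sum = 320 mod 256 = 64 → 92 40.

9240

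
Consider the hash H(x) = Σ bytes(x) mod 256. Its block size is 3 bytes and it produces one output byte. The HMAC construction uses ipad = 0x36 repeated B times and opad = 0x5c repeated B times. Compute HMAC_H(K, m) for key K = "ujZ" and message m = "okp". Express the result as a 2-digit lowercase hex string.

ba

Key "ujZ" = 75 6a 5a is exactly B = 3 bytes: K' = 75 6a 5a.
K' ⊕ ipad = 43 5c 6c.  K' ⊕ opad = 29 36 06.
Inner input = (K'⊕ipad) ∥ m = 43 5c 6c ∥ 6f 6b 70.
Inner hash: sum = 67+92+108+111+107+112 = 597; mod 256 = 85 → 55.
Outer input = (K'⊕opad) ∥ inner = 29 36 06 ∥ 55.
Outer hash (tag): sum = 41+54+6+85 = 186 → ba.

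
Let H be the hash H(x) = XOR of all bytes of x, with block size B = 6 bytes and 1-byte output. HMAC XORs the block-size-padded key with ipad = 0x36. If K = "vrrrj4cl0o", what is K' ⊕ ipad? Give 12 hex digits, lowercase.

3c3636363636

Key "vrrrj4cl0o" = 76 72 72 72 6a 34 63 6c 30 6f is 10 bytes > B = 6, so hash it first: H(key) = 0a, then zero-pad to 6 bytes: K' = 0a 00 00 00 00 00.
XOR each byte with 0x36: 0a⊕36=3c, 00⊕36=36, 00⊕36=36, 00⊕36=36, 00⊕36=36, 00⊕36=36.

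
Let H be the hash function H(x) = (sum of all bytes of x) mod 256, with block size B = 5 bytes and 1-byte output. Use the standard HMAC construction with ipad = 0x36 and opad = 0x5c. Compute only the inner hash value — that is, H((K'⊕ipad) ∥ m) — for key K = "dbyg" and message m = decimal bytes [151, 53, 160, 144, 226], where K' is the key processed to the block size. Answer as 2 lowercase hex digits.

5a

Key "dbyg" = 64 62 79 67 is 4 bytes ≤ B = 5; zero-pad to 5 bytes: K' = 64 62 79 67 00.
K' ⊕ ipad = 52 54 4f 51 36.
Inner input = 52 54 4f 51 36 ∥ 97 35 a0 90 e2.
Inner hash: sum = 82+84+79+81+54+151+53+160+144+226 = 1114; mod 256 = 90 → 5a.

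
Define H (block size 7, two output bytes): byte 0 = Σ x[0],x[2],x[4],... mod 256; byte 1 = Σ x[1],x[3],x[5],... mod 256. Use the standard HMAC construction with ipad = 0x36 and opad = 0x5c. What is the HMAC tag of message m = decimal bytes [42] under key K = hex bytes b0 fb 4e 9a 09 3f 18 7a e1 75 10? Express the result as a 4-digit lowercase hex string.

Key hex bytes b0 fb 4e 9a 09 3f 18 7a e1 75 10 is 11 bytes > B = 7, so hash it first: H(key) = 10 c3, then zero-pad to 7 bytes: K' = 10 c3 00 00 00 00 00.
K' ⊕ ipad = 26 f5 36 36 36 36 36.  K' ⊕ opad = 4c 9f 5c 5c 5c 5c 5c.
Inner input = (K'⊕ipad) ∥ m = 26 f5 36 36 36 36 36 ∥ 2a.
Inner hash: even-index sum = 200 mod 256 = 200; odd-index sum = 395 mod 256 = 139 → c8 8b.
Outer input = (K'⊕opad) ∥ inner = 4c 9f 5c 5c 5c 5c 5c ∥ c8 8b.
Outer hash (tag): even-index sum = 491 mod 256 = 235; odd-index sum = 543 mod 256 = 31 → eb 1f.

eb1f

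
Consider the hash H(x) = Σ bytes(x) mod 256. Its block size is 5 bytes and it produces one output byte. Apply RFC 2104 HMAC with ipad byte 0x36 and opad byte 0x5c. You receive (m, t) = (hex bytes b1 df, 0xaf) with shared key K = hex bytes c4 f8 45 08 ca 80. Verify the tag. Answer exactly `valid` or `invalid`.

invalid

Key hex bytes c4 f8 45 08 ca 80 is 6 bytes > B = 5, so hash it first: H(key) = 53, then zero-pad to 5 bytes: K' = 53 00 00 00 00.
K' ⊕ ipad = 65 36 36 36 36; K' ⊕ opad = 0f 5c 5c 5c 5c.
Inner hash: sum = 101+54+54+54+54+177+223 = 717; mod 256 = 205 → cd.
Outer hash (recomputed tag): sum = 15+92+92+92+92+205 = 588; mod 256 = 76 → 4c.
Recomputed tag = 4c; claimed = af → mismatch.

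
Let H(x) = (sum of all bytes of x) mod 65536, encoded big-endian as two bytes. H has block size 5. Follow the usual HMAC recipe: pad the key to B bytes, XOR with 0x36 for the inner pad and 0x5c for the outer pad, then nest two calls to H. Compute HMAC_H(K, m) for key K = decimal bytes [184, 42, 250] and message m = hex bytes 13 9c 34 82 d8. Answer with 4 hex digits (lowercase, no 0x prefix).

02db

Key decimal bytes [184, 42, 250] = b8 2a fa is 3 bytes ≤ B = 5; zero-pad to 5 bytes: K' = b8 2a fa 00 00.
K' ⊕ ipad = 8e 1c cc 36 36.  K' ⊕ opad = e4 76 a6 5c 5c.
Inner input = (K'⊕ipad) ∥ m = 8e 1c cc 36 36 ∥ 13 9c 34 82 d8.
Inner hash: sum = 142+28+204+54+54+19+156+52+130+216 = 1055 → 04 1f.
Outer input = (K'⊕opad) ∥ inner = e4 76 a6 5c 5c ∥ 04 1f.
Outer hash (tag): sum = 228+118+166+92+92+4+31 = 731 → 02 db.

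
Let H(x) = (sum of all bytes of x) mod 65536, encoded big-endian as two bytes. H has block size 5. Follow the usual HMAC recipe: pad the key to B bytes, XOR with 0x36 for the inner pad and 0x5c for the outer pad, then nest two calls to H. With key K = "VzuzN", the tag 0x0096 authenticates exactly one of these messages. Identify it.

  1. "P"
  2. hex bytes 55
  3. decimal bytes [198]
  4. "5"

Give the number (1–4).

1

Key "VzuzN" = 56 7a 75 7a 4e is exactly B = 5 bytes: K' = 56 7a 75 7a 4e.
K' ⊕ ipad = 60 4c 43 4c 78; K' ⊕ opad = 0a 26 29 26 12.
m1: inner = H(60 4c 43 4c 78 50) = 02 03; tag = H(0a 26 29 26 12 02 03) = 0096 ← matches
m2: inner = H(60 4c 43 4c 78 55) = 02 08; tag = H(0a 26 29 26 12 02 08) = 009b
m3: inner = H(60 4c 43 4c 78 c6) = 02 79; tag = H(0a 26 29 26 12 02 79) = 010c
m4: inner = H(60 4c 43 4c 78 35) = 01 e8; tag = H(0a 26 29 26 12 01 e8) = 017a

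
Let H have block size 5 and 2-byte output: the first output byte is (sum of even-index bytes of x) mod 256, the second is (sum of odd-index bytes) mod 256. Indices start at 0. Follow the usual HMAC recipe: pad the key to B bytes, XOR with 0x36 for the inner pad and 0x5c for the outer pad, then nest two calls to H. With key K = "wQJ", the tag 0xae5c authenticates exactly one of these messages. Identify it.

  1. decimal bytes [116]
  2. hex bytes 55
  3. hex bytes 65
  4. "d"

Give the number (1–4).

1

Key "wQJ" = 77 51 4a is 3 bytes ≤ B = 5; zero-pad to 5 bytes: K' = 77 51 4a 00 00.
K' ⊕ ipad = 41 67 7c 36 36; K' ⊕ opad = 2b 0d 16 5c 5c.
m1: inner = H(41 67 7c 36 36 74) = f3 11; tag = H(2b 0d 16 5c 5c f3 11) = ae5c ← matches
m2: inner = H(41 67 7c 36 36 55) = f3 f2; tag = H(2b 0d 16 5c 5c f3 f2) = 8f5c
m3: inner = H(41 67 7c 36 36 65) = f3 02; tag = H(2b 0d 16 5c 5c f3 02) = 9f5c
m4: inner = H(41 67 7c 36 36 64) = f3 01; tag = H(2b 0d 16 5c 5c f3 01) = 9e5c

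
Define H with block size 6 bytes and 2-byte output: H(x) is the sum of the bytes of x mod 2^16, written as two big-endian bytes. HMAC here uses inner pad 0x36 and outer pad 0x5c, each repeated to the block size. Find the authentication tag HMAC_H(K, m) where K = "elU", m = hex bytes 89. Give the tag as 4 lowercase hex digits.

01c3

Key "elU" = 65 6c 55 is 3 bytes ≤ B = 6; zero-pad to 6 bytes: K' = 65 6c 55 00 00 00.
K' ⊕ ipad = 53 5a 63 36 36 36.  K' ⊕ opad = 39 30 09 5c 5c 5c.
Inner input = (K'⊕ipad) ∥ m = 53 5a 63 36 36 36 ∥ 89.
Inner hash: sum = 83+90+99+54+54+54+137 = 571 → 02 3b.
Outer input = (K'⊕opad) ∥ inner = 39 30 09 5c 5c 5c ∥ 02 3b.
Outer hash (tag): sum = 57+48+9+92+92+92+2+59 = 451 → 01 c3.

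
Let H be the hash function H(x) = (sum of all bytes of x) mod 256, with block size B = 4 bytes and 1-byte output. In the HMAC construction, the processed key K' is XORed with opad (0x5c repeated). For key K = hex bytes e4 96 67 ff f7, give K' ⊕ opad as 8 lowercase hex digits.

Key hex bytes e4 96 67 ff f7 is 5 bytes > B = 4, so hash it first: H(key) = d7, then zero-pad to 4 bytes: K' = d7 00 00 00.
XOR each byte with 0x5c: d7⊕5c=8b, 00⊕5c=5c, 00⊕5c=5c, 00⊕5c=5c.

8b5c5c5c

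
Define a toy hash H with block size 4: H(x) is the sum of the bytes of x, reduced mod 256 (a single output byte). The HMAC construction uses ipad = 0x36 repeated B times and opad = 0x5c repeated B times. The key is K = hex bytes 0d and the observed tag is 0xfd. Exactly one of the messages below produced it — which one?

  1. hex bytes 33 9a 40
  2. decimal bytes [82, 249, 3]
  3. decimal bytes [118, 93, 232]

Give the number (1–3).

3

Key hex bytes 0d is 1 byte ≤ B = 4; zero-pad to 4 bytes: K' = 0d 00 00 00.
K' ⊕ ipad = 3b 36 36 36; K' ⊕ opad = 51 5c 5c 5c.
m1: inner = H(3b 36 36 36 33 9a 40) = ea; tag = H(51 5c 5c 5c ea) = 4f
m2: inner = H(3b 36 36 36 52 f9 03) = 2b; tag = H(51 5c 5c 5c 2b) = 90
m3: inner = H(3b 36 36 36 76 5d e8) = 98; tag = H(51 5c 5c 5c 98) = fd ← matches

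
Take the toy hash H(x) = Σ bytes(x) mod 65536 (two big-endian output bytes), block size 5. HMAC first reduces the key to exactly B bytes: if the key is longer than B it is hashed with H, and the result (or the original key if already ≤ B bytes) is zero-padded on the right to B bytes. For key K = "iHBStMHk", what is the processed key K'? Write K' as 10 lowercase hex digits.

02ba000000

|K| = 8 > B = 5, so first hash the key.
H(K): sum = 105+72+66+83+116+77+72+107 = 698 → 02 ba.
Zero-pad H(K) = 02 ba to 5 bytes: K' = 02 ba 00 00 00.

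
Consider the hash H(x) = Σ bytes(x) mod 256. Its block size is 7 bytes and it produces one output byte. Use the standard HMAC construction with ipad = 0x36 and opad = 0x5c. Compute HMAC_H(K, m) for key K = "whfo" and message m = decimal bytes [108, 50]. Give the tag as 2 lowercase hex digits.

68

Key "whfo" = 77 68 66 6f is 4 bytes ≤ B = 7; zero-pad to 7 bytes: K' = 77 68 66 6f 00 00 00.
K' ⊕ ipad = 41 5e 50 59 36 36 36.  K' ⊕ opad = 2b 34 3a 33 5c 5c 5c.
Inner input = (K'⊕ipad) ∥ m = 41 5e 50 59 36 36 36 ∥ 6c 32.
Inner hash: sum = 65+94+80+89+54+54+54+108+50 = 648; mod 256 = 136 → 88.
Outer input = (K'⊕opad) ∥ inner = 2b 34 3a 33 5c 5c 5c ∥ 88.
Outer hash (tag): sum = 43+52+58+51+92+92+92+136 = 616; mod 256 = 104 → 68.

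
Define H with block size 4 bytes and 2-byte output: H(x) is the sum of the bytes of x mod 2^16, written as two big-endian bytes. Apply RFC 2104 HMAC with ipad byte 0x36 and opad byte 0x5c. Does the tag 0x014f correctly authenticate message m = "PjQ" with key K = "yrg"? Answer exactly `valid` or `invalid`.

Key "yrg" = 79 72 67 is 3 bytes ≤ B = 4; zero-pad to 4 bytes: K' = 79 72 67 00.
K' ⊕ ipad = 4f 44 51 36; K' ⊕ opad = 25 2e 3b 5c.
Inner hash: sum = 79+68+81+54+80+106+81 = 549 → 02 25.
Outer hash (recomputed tag): sum = 37+46+59+92+2+37 = 273 → 01 11.
Recomputed tag = 0111; claimed = 014f → mismatch.

invalid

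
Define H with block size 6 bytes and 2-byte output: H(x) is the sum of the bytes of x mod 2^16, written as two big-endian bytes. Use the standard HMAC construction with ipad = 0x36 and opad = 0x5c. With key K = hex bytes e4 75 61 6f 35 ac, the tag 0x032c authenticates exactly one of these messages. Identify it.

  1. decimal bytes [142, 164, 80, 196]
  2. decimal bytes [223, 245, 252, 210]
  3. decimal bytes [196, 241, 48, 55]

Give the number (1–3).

Key hex bytes e4 75 61 6f 35 ac is exactly B = 6 bytes: K' = e4 75 61 6f 35 ac.
K' ⊕ ipad = d2 43 57 59 03 9a; K' ⊕ opad = b8 29 3d 33 69 f0.
m1: inner = H(d2 43 57 59 03 9a 8e a4 50 c4) = 04 a8; tag = H(b8 29 3d 33 69 f0 04 a8) = 0356
m2: inner = H(d2 43 57 59 03 9a df f5 fc d2) = 06 04; tag = H(b8 29 3d 33 69 f0 06 04) = 02b4
m3: inner = H(d2 43 57 59 03 9a c4 f1 30 37) = 04 7e; tag = H(b8 29 3d 33 69 f0 04 7e) = 032c ← matches

3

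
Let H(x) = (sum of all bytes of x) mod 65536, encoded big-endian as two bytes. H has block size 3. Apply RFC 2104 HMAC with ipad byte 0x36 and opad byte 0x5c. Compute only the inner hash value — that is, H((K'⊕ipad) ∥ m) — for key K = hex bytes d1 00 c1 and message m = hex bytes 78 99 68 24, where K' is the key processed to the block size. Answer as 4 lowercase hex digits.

03b1

Key hex bytes d1 00 c1 is exactly B = 3 bytes: K' = d1 00 c1.
K' ⊕ ipad = e7 36 f7.
Inner input = e7 36 f7 ∥ 78 99 68 24.
Inner hash: sum = 231+54+247+120+153+104+36 = 945 → 03 b1.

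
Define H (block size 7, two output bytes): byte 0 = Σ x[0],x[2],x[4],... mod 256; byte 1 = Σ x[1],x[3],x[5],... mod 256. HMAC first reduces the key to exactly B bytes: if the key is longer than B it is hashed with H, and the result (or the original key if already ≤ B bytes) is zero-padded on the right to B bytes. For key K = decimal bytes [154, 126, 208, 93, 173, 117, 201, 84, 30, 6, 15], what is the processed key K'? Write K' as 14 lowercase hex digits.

|K| = 11 > B = 7, so first hash the key.
H(K): even-index sum = 781 mod 256 = 13; odd-index sum = 426 mod 256 = 170 → 0d aa.
Zero-pad H(K) = 0d aa to 7 bytes: K' = 0d aa 00 00 00 00 00.

0daa0000000000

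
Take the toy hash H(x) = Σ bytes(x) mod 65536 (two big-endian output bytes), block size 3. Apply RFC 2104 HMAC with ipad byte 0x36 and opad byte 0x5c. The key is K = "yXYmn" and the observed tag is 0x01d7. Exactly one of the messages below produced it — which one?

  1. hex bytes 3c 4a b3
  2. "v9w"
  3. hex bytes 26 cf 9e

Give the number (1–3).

2

Key "yXYmn" = 79 58 59 6d 6e is 5 bytes > B = 3, so hash it first: H(key) = 02 05, then zero-pad to 3 bytes: K' = 02 05 00.
K' ⊕ ipad = 34 33 36; K' ⊕ opad = 5e 59 5c.
m1: inner = H(34 33 36 3c 4a b3) = 01 d6; tag = H(5e 59 5c 01 d6) = 01ea
m2: inner = H(34 33 36 76 39 77) = 01 c3; tag = H(5e 59 5c 01 c3) = 01d7 ← matches
m3: inner = H(34 33 36 26 cf 9e) = 02 30; tag = H(5e 59 5c 02 30) = 0145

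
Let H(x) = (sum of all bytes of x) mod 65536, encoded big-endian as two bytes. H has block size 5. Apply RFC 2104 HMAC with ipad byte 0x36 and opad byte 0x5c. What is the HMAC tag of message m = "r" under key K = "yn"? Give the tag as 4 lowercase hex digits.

Key "yn" = 79 6e is 2 bytes ≤ B = 5; zero-pad to 5 bytes: K' = 79 6e 00 00 00.
K' ⊕ ipad = 4f 58 36 36 36.  K' ⊕ opad = 25 32 5c 5c 5c.
Inner input = (K'⊕ipad) ∥ m = 4f 58 36 36 36 ∥ 72.
Inner hash: sum = 79+88+54+54+54+114 = 443 → 01 bb.
Outer input = (K'⊕opad) ∥ inner = 25 32 5c 5c 5c ∥ 01 bb.
Outer hash (tag): sum = 37+50+92+92+92+1+187 = 551 → 02 27.

0227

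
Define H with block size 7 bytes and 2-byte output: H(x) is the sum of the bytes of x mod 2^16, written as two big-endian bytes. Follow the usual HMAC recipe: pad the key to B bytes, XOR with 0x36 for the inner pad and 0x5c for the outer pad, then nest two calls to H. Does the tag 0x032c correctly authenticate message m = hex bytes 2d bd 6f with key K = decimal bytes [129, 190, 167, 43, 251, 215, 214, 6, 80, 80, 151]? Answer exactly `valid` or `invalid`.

valid

Key decimal bytes [129, 190, 167, 43, 251, 215, 214, 6, 80, 80, 151] = 81 be a7 2b fb d7 d6 06 50 50 97 is 11 bytes > B = 7, so hash it first: H(key) = 05 f6, then zero-pad to 7 bytes: K' = 05 f6 00 00 00 00 00.
K' ⊕ ipad = 33 c0 36 36 36 36 36; K' ⊕ opad = 59 aa 5c 5c 5c 5c 5c.
Inner hash: sum = 51+192+54+54+54+54+54+45+189+111 = 858 → 03 5a.
Outer hash (recomputed tag): sum = 89+170+92+92+92+92+92+3+90 = 812 → 03 2c.
Recomputed tag = 032c; claimed = 032c → match.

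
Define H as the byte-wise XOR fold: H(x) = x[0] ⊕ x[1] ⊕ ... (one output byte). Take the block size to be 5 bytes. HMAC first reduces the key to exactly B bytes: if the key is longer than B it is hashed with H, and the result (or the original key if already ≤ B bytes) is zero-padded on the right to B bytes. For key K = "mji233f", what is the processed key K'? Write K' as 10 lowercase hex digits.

|K| = 7 > B = 5, so first hash the key.
H(K): XOR 6d⊕6a⊕69⊕32⊕33⊕33⊕66 = 3a.
Zero-pad H(K) = 3a to 5 bytes: K' = 3a 00 00 00 00.

3a00000000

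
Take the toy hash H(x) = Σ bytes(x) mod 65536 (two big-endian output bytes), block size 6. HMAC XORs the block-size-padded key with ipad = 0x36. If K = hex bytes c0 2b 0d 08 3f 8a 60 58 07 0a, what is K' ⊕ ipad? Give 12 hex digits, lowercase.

34a436363636

Key hex bytes c0 2b 0d 08 3f 8a 60 58 07 0a is 10 bytes > B = 6, so hash it first: H(key) = 02 92, then zero-pad to 6 bytes: K' = 02 92 00 00 00 00.
XOR each byte with 0x36: 02⊕36=34, 92⊕36=a4, 00⊕36=36, 00⊕36=36, 00⊕36=36, 00⊕36=36.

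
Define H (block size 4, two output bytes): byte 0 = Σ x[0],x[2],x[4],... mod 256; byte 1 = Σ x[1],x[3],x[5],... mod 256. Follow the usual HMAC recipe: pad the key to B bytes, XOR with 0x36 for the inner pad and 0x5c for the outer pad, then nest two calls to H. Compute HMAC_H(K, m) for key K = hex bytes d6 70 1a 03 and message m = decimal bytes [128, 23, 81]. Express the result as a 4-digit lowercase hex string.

ad1d

Key hex bytes d6 70 1a 03 is exactly B = 4 bytes: K' = d6 70 1a 03.
K' ⊕ ipad = e0 46 2c 35.  K' ⊕ opad = 8a 2c 46 5f.
Inner input = (K'⊕ipad) ∥ m = e0 46 2c 35 ∥ 80 17 51.
Inner hash: even-index sum = 477 mod 256 = 221; odd-index sum = 146 mod 256 = 146 → dd 92.
Outer input = (K'⊕opad) ∥ inner = 8a 2c 46 5f ∥ dd 92.
Outer hash (tag): even-index sum = 429 mod 256 = 173; odd-index sum = 285 mod 256 = 29 → ad 1d.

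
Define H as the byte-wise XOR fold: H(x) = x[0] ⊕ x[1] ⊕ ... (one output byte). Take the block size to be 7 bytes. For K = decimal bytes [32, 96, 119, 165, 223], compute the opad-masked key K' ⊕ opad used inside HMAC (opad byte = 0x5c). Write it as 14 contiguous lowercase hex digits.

7c3c2bf9835c5c

Key decimal bytes [32, 96, 119, 165, 223] = 20 60 77 a5 df is 5 bytes ≤ B = 7; zero-pad to 7 bytes: K' = 20 60 77 a5 df 00 00.
XOR each byte with 0x5c: 20⊕5c=7c, 60⊕5c=3c, 77⊕5c=2b, a5⊕5c=f9, df⊕5c=83, 00⊕5c=5c, 00⊕5c=5c.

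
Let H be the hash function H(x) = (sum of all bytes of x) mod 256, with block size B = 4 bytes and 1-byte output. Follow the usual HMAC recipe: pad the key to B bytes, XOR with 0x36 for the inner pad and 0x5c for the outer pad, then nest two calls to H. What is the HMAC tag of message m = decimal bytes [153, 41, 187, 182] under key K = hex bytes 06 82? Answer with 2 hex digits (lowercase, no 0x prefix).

Key hex bytes 06 82 is 2 bytes ≤ B = 4; zero-pad to 4 bytes: K' = 06 82 00 00.
K' ⊕ ipad = 30 b4 36 36.  K' ⊕ opad = 5a de 5c 5c.
Inner input = (K'⊕ipad) ∥ m = 30 b4 36 36 ∥ 99 29 bb b6.
Inner hash: sum = 48+180+54+54+153+41+187+182 = 899; mod 256 = 131 → 83.
Outer input = (K'⊕opad) ∥ inner = 5a de 5c 5c ∥ 83.
Outer hash (tag): sum = 90+222+92+92+131 = 627; mod 256 = 115 → 73.

73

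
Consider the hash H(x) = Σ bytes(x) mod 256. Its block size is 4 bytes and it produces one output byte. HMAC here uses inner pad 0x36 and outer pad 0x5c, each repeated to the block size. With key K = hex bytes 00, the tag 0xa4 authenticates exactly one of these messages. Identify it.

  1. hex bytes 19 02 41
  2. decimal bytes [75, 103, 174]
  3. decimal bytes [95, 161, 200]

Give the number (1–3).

1

Key hex bytes 00 is 1 byte ≤ B = 4; zero-pad to 4 bytes: K' = 00 00 00 00.
K' ⊕ ipad = 36 36 36 36; K' ⊕ opad = 5c 5c 5c 5c.
m1: inner = H(36 36 36 36 19 02 41) = 34; tag = H(5c 5c 5c 5c 34) = a4 ← matches
m2: inner = H(36 36 36 36 4b 67 ae) = 38; tag = H(5c 5c 5c 5c 38) = a8
m3: inner = H(36 36 36 36 5f a1 c8) = a0; tag = H(5c 5c 5c 5c a0) = 10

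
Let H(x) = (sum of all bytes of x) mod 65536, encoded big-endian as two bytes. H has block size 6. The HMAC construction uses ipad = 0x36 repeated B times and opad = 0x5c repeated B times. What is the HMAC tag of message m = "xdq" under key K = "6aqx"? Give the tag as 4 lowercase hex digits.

0257

Key "6aqx" = 36 61 71 78 is 4 bytes ≤ B = 6; zero-pad to 6 bytes: K' = 36 61 71 78 00 00.
K' ⊕ ipad = 00 57 47 4e 36 36.  K' ⊕ opad = 6a 3d 2d 24 5c 5c.
Inner input = (K'⊕ipad) ∥ m = 00 57 47 4e 36 36 ∥ 78 64 71.
Inner hash: sum = 0+87+71+78+54+54+120+100+113 = 677 → 02 a5.
Outer input = (K'⊕opad) ∥ inner = 6a 3d 2d 24 5c 5c ∥ 02 a5.
Outer hash (tag): sum = 106+61+45+36+92+92+2+165 = 599 → 02 57.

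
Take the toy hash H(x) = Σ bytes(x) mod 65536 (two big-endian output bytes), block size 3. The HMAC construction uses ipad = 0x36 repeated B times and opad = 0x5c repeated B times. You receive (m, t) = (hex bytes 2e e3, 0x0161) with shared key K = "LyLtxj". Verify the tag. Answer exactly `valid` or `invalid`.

invalid

Key "LyLtxj" = 4c 79 4c 74 78 6a is 6 bytes > B = 3, so hash it first: H(key) = 02 67, then zero-pad to 3 bytes: K' = 02 67 00.
K' ⊕ ipad = 34 51 36; K' ⊕ opad = 5e 3b 5c.
Inner hash: sum = 52+81+54+46+227 = 460 → 01 cc.
Outer hash (recomputed tag): sum = 94+59+92+1+204 = 450 → 01 c2.
Recomputed tag = 01c2; claimed = 0161 → mismatch.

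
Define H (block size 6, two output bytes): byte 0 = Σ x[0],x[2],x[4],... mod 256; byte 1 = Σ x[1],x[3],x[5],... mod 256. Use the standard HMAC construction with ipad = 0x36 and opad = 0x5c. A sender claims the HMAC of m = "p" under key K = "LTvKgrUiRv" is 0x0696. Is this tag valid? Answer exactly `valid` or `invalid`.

Key "LTvKgrUiRv" = 4c 54 76 4b 67 72 55 69 52 76 is 10 bytes > B = 6, so hash it first: H(key) = d0 f0, then zero-pad to 6 bytes: K' = d0 f0 00 00 00 00.
K' ⊕ ipad = e6 c6 36 36 36 36; K' ⊕ opad = 8c ac 5c 5c 5c 5c.
Inner hash: even-index sum = 450 mod 256 = 194; odd-index sum = 306 mod 256 = 50 → c2 32.
Outer hash (recomputed tag): even-index sum = 518 mod 256 = 6; odd-index sum = 406 mod 256 = 150 → 06 96.
Recomputed tag = 0696; claimed = 0696 → match.

valid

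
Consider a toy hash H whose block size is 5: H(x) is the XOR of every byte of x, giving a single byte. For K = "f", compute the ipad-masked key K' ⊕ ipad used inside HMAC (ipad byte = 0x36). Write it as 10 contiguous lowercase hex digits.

5036363636

Key "f" = 66 is 1 byte ≤ B = 5; zero-pad to 5 bytes: K' = 66 00 00 00 00.
XOR each byte with 0x36: 66⊕36=50, 00⊕36=36, 00⊕36=36, 00⊕36=36, 00⊕36=36.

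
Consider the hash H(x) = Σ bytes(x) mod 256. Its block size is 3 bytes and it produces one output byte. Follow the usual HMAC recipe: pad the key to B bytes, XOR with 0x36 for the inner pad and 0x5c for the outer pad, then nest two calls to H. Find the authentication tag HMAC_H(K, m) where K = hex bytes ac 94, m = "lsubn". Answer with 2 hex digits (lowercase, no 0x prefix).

aa

Key hex bytes ac 94 is 2 bytes ≤ B = 3; zero-pad to 3 bytes: K' = ac 94 00.
K' ⊕ ipad = 9a a2 36.  K' ⊕ opad = f0 c8 5c.
Inner input = (K'⊕ipad) ∥ m = 9a a2 36 ∥ 6c 73 75 62 6e.
Inner hash: sum = 154+162+54+108+115+117+98+110 = 918; mod 256 = 150 → 96.
Outer input = (K'⊕opad) ∥ inner = f0 c8 5c ∥ 96.
Outer hash (tag): sum = 240+200+92+150 = 682; mod 256 = 170 → aa.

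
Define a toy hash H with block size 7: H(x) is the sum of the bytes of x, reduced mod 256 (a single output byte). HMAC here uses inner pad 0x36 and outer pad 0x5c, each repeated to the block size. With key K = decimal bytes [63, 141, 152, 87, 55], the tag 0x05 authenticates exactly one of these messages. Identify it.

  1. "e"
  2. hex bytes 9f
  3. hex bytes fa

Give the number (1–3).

2

Key decimal bytes [63, 141, 152, 87, 55] = 3f 8d 98 57 37 is 5 bytes ≤ B = 7; zero-pad to 7 bytes: K' = 3f 8d 98 57 37 00 00.
K' ⊕ ipad = 09 bb ae 61 01 36 36; K' ⊕ opad = 63 d1 c4 0b 6b 5c 5c.
m1: inner = H(09 bb ae 61 01 36 36 65) = a5; tag = H(63 d1 c4 0b 6b 5c 5c a5) = cb
m2: inner = H(09 bb ae 61 01 36 36 9f) = df; tag = H(63 d1 c4 0b 6b 5c 5c df) = 05 ← matches
m3: inner = H(09 bb ae 61 01 36 36 fa) = 3a; tag = H(63 d1 c4 0b 6b 5c 5c 3a) = 60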